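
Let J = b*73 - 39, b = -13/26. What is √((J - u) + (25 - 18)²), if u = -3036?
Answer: √12038/2 ≈ 54.859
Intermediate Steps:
b = -½ (b = -13*1/26 = -½ ≈ -0.50000)
J = -151/2 (J = -½*73 - 39 = -73/2 - 39 = -151/2 ≈ -75.500)
√((J - u) + (25 - 18)²) = √((-151/2 - 1*(-3036)) + (25 - 18)²) = √((-151/2 + 3036) + 7²) = √(5921/2 + 49) = √(6019/2) = √12038/2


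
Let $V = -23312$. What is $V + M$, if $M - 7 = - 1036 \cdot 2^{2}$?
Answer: $-27449$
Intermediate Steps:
$M = -4137$ ($M = 7 - 1036 \cdot 2^{2} = 7 - 4144 = -4137$)
$V + M = -23312 - 4137 = -27449$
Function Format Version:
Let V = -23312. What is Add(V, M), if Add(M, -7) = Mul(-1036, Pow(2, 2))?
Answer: -27449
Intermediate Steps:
M = -4137 (M = Add(7, Mul(-1036, Pow(2, 2))) = Add(7, Mul(-1036, 4)) = Add(7, -4144) = -4137)
Add(V, M) = Add(-23312, -4137) = -27449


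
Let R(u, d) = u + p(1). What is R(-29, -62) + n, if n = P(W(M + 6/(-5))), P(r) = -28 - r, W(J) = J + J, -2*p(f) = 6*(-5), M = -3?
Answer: -168/5 ≈ -33.600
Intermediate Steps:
p(f) = 15 (p(f) = -3*(-5) = -½*(-30) = 15)
W(J) = 2*J
n = -98/5 (n = -28 - 2*(-3 + 6/(-5)) = -28 - 2*(-3 + 6*(-⅕)) = -28 - 2*(-3 - 6/5) = -28 - 2*(-21)/5 = -28 - 1*(-42/5) = -28 + 42/5 = -98/5 ≈ -19.600)
R(u, d) = 15 + u (R(u, d) = u + 15 = 15 + u)
R(-29, -62) + n = (15 - 29) - 98/5 = -14 - 98/5 = -168/5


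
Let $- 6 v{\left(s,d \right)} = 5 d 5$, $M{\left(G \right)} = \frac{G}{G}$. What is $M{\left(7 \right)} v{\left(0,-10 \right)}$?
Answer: $\frac{125}{3} \approx 41.667$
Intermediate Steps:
$M{\left(G \right)} = 1$
$v{\left(s,d \right)} = - \frac{25 d}{6}$ ($v{\left(s,d \right)} = - \frac{5 d 5}{6} = - \frac{25 d}{6}$)
$M{\left(7 \right)} v{\left(0,-10 \right)} = 1 \left(\left(- \frac{25}{6}\right) \left(-10\right)\right) = 1 \cdot \frac{125}{3} = \frac{125}{3}$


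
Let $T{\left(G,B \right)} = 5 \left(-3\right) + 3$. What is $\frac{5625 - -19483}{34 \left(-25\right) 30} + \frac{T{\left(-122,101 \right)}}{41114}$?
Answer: $- \frac{129074539}{131050875} \approx -0.98492$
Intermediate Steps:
$T{\left(G,B \right)} = -12$ ($T{\left(G,B \right)} = -15 + 3 = -12$)
$\frac{5625 - -19483}{34 \left(-25\right) 30} + \frac{T{\left(-122,101 \right)}}{41114} = \frac{5625 - -19483}{34 \left(-25\right) 30} - \frac{12}{41114} = \frac{5625 + 19483}{\left(-850\right) 30} - \frac{6}{20557} = \frac{25108}{-25500} - \frac{6}{20557} = 25108 \left(- \frac{1}{25500}\right) - \frac{6}{20557} = - \frac{6277}{6375} - \frac{6}{20557} = - \frac{129074539}{131050875}$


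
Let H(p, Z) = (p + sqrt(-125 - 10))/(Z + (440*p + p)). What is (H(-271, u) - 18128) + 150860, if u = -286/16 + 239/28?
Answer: 888393740924/6693139 - 168*I*sqrt(15)/6693139 ≈ 1.3273e+5 - 9.7213e-5*I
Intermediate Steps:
u = -523/56 (u = -286*1/16 + 239*(1/28) = -143/8 + 239/28 = -523/56 ≈ -9.3393)
H(p, Z) = (p + 3*I*sqrt(15))/(Z + 441*p) (H(p, Z) = (p + sqrt(-135))/(Z + 441*p) = (p + 3*I*sqrt(15))/(Z + 441*p))
(H(-271, u) - 18128) + 150860 = ((-271 + 3*I*sqrt(15))/(-523/56 + 441*(-271)) - 18128) + 150860 = ((-271 + 3*I*sqrt(15))/(-523/56 - 119511) - 18128) + 150860 = ((-271 + 3*I*sqrt(15))/(-6693139/56) - 18128) + 150860 = (-56*(-271 + 3*I*sqrt(15))/6693139 - 18128) + 150860 = ((15176/6693139 - 168*I*sqrt(15)/6693139) - 18128) + 150860 = (-121333208616/6693139 - 168*I*sqrt(15)/6693139) + 150860 = 888393740924/6693139 - 168*I*sqrt(15)/6693139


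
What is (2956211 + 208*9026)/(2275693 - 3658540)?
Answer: -4833619/1382847 ≈ -3.4954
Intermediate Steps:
(2956211 + 208*9026)/(2275693 - 3658540) = (2956211 + 1877408)/(-1382847) = 4833619*(-1/1382847) = -4833619/1382847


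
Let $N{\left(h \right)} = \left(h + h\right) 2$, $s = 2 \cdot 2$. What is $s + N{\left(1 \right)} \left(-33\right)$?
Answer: $-128$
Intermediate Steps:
$s = 4$
$N{\left(h \right)} = 4 h$ ($N{\left(h \right)} = 2 h 2 = 4 h$)
$s + N{\left(1 \right)} \left(-33\right) = 4 + 4 \cdot 1 \left(-33\right) = 4 + 4 \left(-33\right) = 4 - 132 = -128$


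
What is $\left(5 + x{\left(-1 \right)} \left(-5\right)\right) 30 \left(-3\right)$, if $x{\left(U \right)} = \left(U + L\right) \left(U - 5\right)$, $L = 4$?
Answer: $-8550$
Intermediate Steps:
$x{\left(U \right)} = \left(-5 + U\right) \left(4 + U\right)$ ($x{\left(U \right)} = \left(U + 4\right) \left(U - 5\right) = \left(4 + U\right) \left(-5 + U\right) = \left(-5 + U\right) \left(4 + U\right)$)
$\left(5 + x{\left(-1 \right)} \left(-5\right)\right) 30 \left(-3\right) = \left(5 + \left(-20 + \left(-1\right)^{2} - -1\right) \left(-5\right)\right) 30 \left(-3\right) = \left(5 + \left(-20 + 1 + 1\right) \left(-5\right)\right) \left(-90\right) = \left(5 - -90\right) \left(-90\right) = \left(5 + 90\right) \left(-90\right) = 95 \left(-90\right) = -8550$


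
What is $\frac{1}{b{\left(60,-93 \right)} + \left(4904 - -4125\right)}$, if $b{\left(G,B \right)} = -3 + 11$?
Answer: $\frac{1}{9037} \approx 0.00011066$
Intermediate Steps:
$b{\left(G,B \right)} = 8$
$\frac{1}{b{\left(60,-93 \right)} + \left(4904 - -4125\right)} = \frac{1}{8 + \left(4904 - -4125\right)} = \frac{1}{8 + \left(4904 + 4125\right)} = \frac{1}{8 + 9029} = \frac{1}{9037}$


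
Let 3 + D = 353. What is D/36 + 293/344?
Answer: 32737/3096 ≈ 10.574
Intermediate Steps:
D = 350 (D = -3 + 353 = 350)
D/36 + 293/344 = 350/36 + 293/344 = 350*(1/36) + 293*(1/344) = 175/18 + 293/344 = 32737/3096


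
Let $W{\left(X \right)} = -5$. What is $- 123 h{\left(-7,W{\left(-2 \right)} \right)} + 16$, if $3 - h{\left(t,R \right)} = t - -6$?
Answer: $-476$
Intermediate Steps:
$h{\left(t,R \right)} = -3 - t$ ($h{\left(t,R \right)} = 3 - \left(t - -6\right) = 3 - \left(t + 6\right) = 3 - \left(6 + t\right) = -3 - t$)
$- 123 h{\left(-7,W{\left(-2 \right)} \right)} + 16 = - 123 \left(-3 - -7\right) + 16 = - 123 \left(-3 + 7\right) + 16 = \left(-123\right) 4 + 16 = -492 + 16 = -476$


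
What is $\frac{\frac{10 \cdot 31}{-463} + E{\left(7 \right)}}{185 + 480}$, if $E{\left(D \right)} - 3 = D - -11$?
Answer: $\frac{9413}{307895} \approx 0.030572$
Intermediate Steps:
$E{\left(D \right)} = 14 + D$ ($E{\left(D \right)} = 3 + \left(D - -11\right) = 3 + \left(D + 11\right) = 3 + \left(11 + D\right) = 14 + D$)
$\frac{\frac{10 \cdot 31}{-463} + E{\left(7 \right)}}{185 + 480} = \frac{\frac{10 \cdot 31}{-463} + \left(14 + 7\right)}{185 + 480} = \frac{310 \left(- \frac{1}{463}\right) + 21}{665} = \left(- \frac{310}{463} + 21\right) \frac{1}{665} = \frac{9413}{463} \cdot \frac{1}{665} = \frac{9413}{307895}$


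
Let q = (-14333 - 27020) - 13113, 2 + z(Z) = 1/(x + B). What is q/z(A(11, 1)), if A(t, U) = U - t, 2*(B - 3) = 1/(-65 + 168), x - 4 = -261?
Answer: 1424912259/52426 ≈ 27180.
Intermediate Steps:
x = -257 (x = 4 - 261 = -257)
B = 619/206 (B = 3 + 1/(2*(-65 + 168)) = 3 + (1/2)/103 = 3 + (1/2)*(1/103) = 3 + 1/206 = 619/206 ≈ 3.0049)
z(Z) = -104852/52323 (z(Z) = -2 + 1/(-257 + 619/206) = -2 + 1/(-52323/206) = -2 - 206/52323 = -104852/52323)
q = -54466 (q = -41353 - 13113 = -54466)
q/z(A(11, 1)) = -54466/(-104852/52323) = -54466*(-52323/104852) = 1424912259/52426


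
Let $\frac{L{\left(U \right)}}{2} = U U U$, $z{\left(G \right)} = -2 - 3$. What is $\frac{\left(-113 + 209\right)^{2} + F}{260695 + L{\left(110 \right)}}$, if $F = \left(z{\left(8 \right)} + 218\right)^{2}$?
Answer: $\frac{10917}{584539} \approx 0.018676$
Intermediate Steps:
$z{\left(G \right)} = -5$ ($z{\left(G \right)} = -2 - 3 = -5$)
$L{\left(U \right)} = 2 U^{3}$ ($L{\left(U \right)} = 2 U U U = 2 U^{2} U = 2 U^{3}$)
$F = 45369$ ($F = \left(-5 + 218\right)^{2} = 213^{2} = 45369$)
$\frac{\left(-113 + 209\right)^{2} + F}{260695 + L{\left(110 \right)}} = \frac{\left(-113 + 209\right)^{2} + 45369}{260695 + 2 \cdot 110^{3}} = \frac{96^{2} + 45369}{260695 + 2 \cdot 1331000} = \frac{9216 + 45369}{260695 + 2662000} = \frac{54585}{2922695} = 54585 \cdot \frac{1}{2922695} = \frac{10917}{584539}$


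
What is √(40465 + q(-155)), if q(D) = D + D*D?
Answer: √64335 ≈ 253.64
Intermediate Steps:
q(D) = D + D²
√(40465 + q(-155)) = √(40465 - 155*(1 - 155)) = √(40465 - 155*(-154)) = √(40465 + 23870) = √64335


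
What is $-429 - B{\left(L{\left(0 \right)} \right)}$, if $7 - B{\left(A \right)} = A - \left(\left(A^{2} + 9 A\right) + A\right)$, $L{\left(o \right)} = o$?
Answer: $-436$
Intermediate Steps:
$B{\left(A \right)} = 7 + A^{2} + 9 A$ ($B{\left(A \right)} = 7 - \left(A - \left(\left(A^{2} + 9 A\right) + A\right)\right) = 7 - \left(A - \left(A^{2} + 10 A\right)\right) = 7 - \left(- A^{2} - 9 A\right) = 7 + \left(A^{2} + 9 A\right) = 7 + A^{2} + 9 A$)
$-429 - B{\left(L{\left(0 \right)} \right)} = -429 - \left(7 + 0^{2} + 9 \cdot 0\right) = -429 - \left(7 + 0 + 0\right) = -429 - 7 = -436$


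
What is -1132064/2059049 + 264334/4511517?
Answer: -4563049322722/9289434567333 ≈ -0.49121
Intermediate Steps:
-1132064/2059049 + 264334/4511517 = -4563049322722/9289434567333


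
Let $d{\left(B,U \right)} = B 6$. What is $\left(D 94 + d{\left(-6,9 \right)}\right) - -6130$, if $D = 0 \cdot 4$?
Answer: $6094$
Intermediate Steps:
$d{\left(B,U \right)} = 6 B$
$D = 0$
$\left(D 94 + d{\left(-6,9 \right)}\right) - -6130 = \left(0 \cdot 94 + 6 \left(-6\right)\right) - -6130 = \left(0 - 36\right) + 6130 = -36 + 6130 = 6094$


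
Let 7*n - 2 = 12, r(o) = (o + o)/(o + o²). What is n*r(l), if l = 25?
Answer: 2/13 ≈ 0.15385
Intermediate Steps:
r(o) = 2*o/(o + o²) (r(o) = (2*o)/(o + o²) = 2*o/(o + o²))
n = 2 (n = 2/7 + (⅐)*12 = 2/7 + 12/7 = 2)
n*r(l) = 2*(2/(1 + 25)) = 2*(2/26) = 2*(2*(1/26)) = 2*(1/13) = 2/13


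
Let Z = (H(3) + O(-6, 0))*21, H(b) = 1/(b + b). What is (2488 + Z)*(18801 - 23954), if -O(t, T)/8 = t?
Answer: -36065847/2 ≈ -1.8033e+7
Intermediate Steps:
O(t, T) = -8*t
H(b) = 1/(2*b)
Z = 2023/2 (Z = ((½)/3 - 8*(-6))*21 = ((½)*(⅓) + 48)*21 = (⅙ + 48)*21 = (289/6)*21 = 2023/2 ≈ 1011.5)
(2488 + Z)*(18801 - 23954) = (2488 + 2023/2)*(18801 - 23954) = (6999/2)*(-5153) = -36065847/2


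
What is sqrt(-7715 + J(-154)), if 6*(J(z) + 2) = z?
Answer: 2*I*sqrt(17421)/3 ≈ 87.992*I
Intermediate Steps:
J(z) = -2 + z/6
sqrt(-7715 + J(-154)) = sqrt(-7715 + (-2 + (1/6)*(-154))) = sqrt(-7715 + (-2 - 77/3)) = sqrt(-7715 - 83/3) = sqrt(-23228/3) = 2*I*sqrt(17421)/3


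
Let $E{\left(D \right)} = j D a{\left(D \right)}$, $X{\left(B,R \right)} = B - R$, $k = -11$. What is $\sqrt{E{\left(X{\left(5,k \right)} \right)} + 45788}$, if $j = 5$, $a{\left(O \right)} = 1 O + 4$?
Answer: $2 \sqrt{11847} \approx 217.69$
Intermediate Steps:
$a{\left(O \right)} = 4 + O$ ($a{\left(O \right)} = O + 4 = 4 + O$)
$E{\left(D \right)} = 5 D \left(4 + D\right)$
$\sqrt{E{\left(X{\left(5,k \right)} \right)} + 45788} = \sqrt{5 \left(5 - -11\right) \left(4 + \left(5 - -11\right)\right) + 45788} = \sqrt{5 \left(5 + 11\right) \left(4 + \left(5 + 11\right)\right) + 45788} = \sqrt{5 \cdot 16 \left(4 + 16\right) + 45788} = \sqrt{5 \cdot 16 \cdot 20 + 45788} = \sqrt{1600 + 45788} = \sqrt{47388} = 2 \sqrt{11847}$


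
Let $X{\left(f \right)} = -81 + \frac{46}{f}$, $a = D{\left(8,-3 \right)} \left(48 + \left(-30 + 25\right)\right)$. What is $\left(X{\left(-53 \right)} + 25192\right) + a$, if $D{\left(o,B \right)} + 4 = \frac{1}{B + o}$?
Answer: $\frac{6610884}{265} \approx 24947.0$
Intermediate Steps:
$D{\left(o,B \right)} = -4 + \frac{1}{B + o}$
$a = - \frac{817}{5}$ ($a = \frac{1 - -12 - 32}{-3 + 8} \left(48 + \left(-30 + 25\right)\right) = \frac{1 + 12 - 32}{5} \left(48 - 5\right) = \frac{1}{5} \left(-19\right) 43 = \left(- \frac{19}{5}\right) 43 = - \frac{817}{5} \approx -163.4$)
$\left(X{\left(-53 \right)} + 25192\right) + a = \left(\left(-81 + \frac{46}{-53}\right) + 25192\right) - \frac{817}{5} = \left(\left(-81 + 46 \left(- \frac{1}{53}\right)\right) + 25192\right) - \frac{817}{5} = \left(\left(-81 - \frac{46}{53}\right) + 25192\right) - \frac{817}{5} = \left(- \frac{4339}{53} + 25192\right) - \frac{817}{5} = \frac{1330837}{53} - \frac{817}{5} = \frac{6610884}{265}$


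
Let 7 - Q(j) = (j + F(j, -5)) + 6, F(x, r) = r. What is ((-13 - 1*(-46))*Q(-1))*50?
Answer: 11550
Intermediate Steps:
Q(j) = 6 - j (Q(j) = 7 - ((j - 5) + 6) = 7 - ((-5 + j) + 6) = 7 - (1 + j) = 7 + (-1 - j) = 6 - j)
((-13 - 1*(-46))*Q(-1))*50 = ((-13 - 1*(-46))*(6 - 1*(-1)))*50 = ((-13 + 46)*(6 + 1))*50 = (33*7)*50 = 231*50 = 11550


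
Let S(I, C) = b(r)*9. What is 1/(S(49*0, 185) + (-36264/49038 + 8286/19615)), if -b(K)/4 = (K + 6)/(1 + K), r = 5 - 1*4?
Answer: -160313395/20250319352 ≈ -0.0079166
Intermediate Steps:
r = 1 (r = 5 - 4 = 1)
b(K) = -4*(6 + K)/(1 + K) (b(K) = -4*(K + 6)/(1 + K) = -4*(6 + K)/(1 + K))
S(I, C) = -126 (S(I, C) = (4*(-6 - 1*1)/(1 + 1))*9 = (4*(-6 - 1)/2)*9 = (4*(½)*(-7))*9 = -14*9 = -126)
1/(S(49*0, 185) + (-36264/49038 + 8286/19615)) = 1/(-126 + (-36264/49038 + 8286/19615)) = 1/(-126 + (-36264*1/49038 + 8286*(1/19615))) = 1/(-126 + (-6044/8173 + 8286/19615)) = 1/(-126 - 50831582/160313395) = 1/(-20250319352/160313395) = -160313395/20250319352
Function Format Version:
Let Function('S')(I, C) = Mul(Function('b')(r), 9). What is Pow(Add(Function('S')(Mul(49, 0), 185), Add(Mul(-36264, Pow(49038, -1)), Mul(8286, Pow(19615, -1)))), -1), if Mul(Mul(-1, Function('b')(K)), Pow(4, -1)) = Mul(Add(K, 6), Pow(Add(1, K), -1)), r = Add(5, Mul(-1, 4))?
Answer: Rational(-160313395, 20250319352) ≈ -0.0079166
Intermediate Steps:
r = 1 (r = Add(5, -4) = 1)
Function('b')(K) = Mul(-4, Pow(Add(1, K), -1), Add(6, K)) (Function('b')(K) = Mul(-4, Mul(Add(K, 6), Pow(Add(1, K), -1))) = Mul(-4, Mul(Add(6, K), Pow(Add(1, K), -1))) = Mul(-4, Mul(Pow(Add(1, K), -1), Add(6, K))) = Mul(-4, Pow(Add(1, K), -1), Add(6, K)))
Function('S')(I, C) = -126 (Function('S')(I, C) = Mul(Mul(4, Pow(Add(1, 1), -1), Add(-6, Mul(-1, 1))), 9) = Mul(Mul(4, Pow(2, -1), Add(-6, -1)), 9) = Mul(Mul(4, Rational(1, 2), -7), 9) = Mul(-14, 9) = -126)
Pow(Add(Function('S')(Mul(49, 0), 185), Add(Mul(-36264, Pow(49038, -1)), Mul(8286, Pow(19615, -1)))), -1) = Pow(Add(-126, Add(Mul(-36264, Pow(49038, -1)), Mul(8286, Pow(19615, -1)))), -1) = Pow(Add(-126, Add(Mul(-36264, Rational(1, 49038)), Mul(8286, Rational(1, 19615)))), -1) = Pow(Add(-126, Add(Rational(-6044, 8173), Rational(8286, 19615))), -1) = Pow(Add(-126, Rational(-50831582, 160313395)), -1) = Pow(Rational(-20250319352, 160313395), -1) = Rational(-160313395, 20250319352)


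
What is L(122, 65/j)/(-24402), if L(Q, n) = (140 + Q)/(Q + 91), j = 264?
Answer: -131/2598813 ≈ -5.0408e-5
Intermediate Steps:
L(Q, n) = (140 + Q)/(91 + Q)
L(122, 65/j)/(-24402) = ((140 + 122)/(91 + 122))/(-24402) = (262/213)*(-1/24402) = -131/2598813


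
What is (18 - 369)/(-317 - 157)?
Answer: 117/158 ≈ 0.74051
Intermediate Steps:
(18 - 369)/(-317 - 157) = -351/(-474) = -351*(-1/474) = 117/158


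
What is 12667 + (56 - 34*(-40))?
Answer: 14083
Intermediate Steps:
12667 + (56 - 34*(-40)) = 12667 + (56 + 1360) = 12667 + 1416 = 14083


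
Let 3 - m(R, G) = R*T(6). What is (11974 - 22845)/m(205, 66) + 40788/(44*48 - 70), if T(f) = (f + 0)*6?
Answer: 161545829/7531917 ≈ 21.448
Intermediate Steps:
T(f) = 6*f (T(f) = f*6 = 6*f)
m(R, G) = 3 - 36*R (m(R, G) = 3 - R*6*6 = 3 - R*36 = 3 - 36*R)
(11974 - 22845)/m(205, 66) + 40788/(44*48 - 70) = (11974 - 22845)/(3 - 36*205) + 40788/(44*48 - 70) = -10871/(3 - 7380) + 40788/(2112 - 70) = -10871/(-7377) + 40788/2042 = -10871*(-1/7377) + 40788*(1/2042) = 10871/7377 + 20394/1021 = 161545829/7531917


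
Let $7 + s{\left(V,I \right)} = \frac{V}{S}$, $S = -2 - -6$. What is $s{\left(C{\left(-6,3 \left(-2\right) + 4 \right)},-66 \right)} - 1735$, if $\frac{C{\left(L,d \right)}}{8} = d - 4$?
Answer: $-1754$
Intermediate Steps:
$S = 4$ ($S = -2 + 6 = 4$)
$C{\left(L,d \right)} = -32 + 8 d$ ($C{\left(L,d \right)} = 8 \left(d - 4\right) = 8 \left(-4 + d\right) = -32 + 8 d$)
$s{\left(V,I \right)} = -7 + \frac{V}{4}$
$s{\left(C{\left(-6,3 \left(-2\right) + 4 \right)},-66 \right)} - 1735 = \left(-7 + \frac{-32 + 8 \left(3 \left(-2\right) + 4\right)}{4}\right) - 1735 = \left(-7 + \frac{-32 + 8 \left(-6 + 4\right)}{4}\right) - 1735 = \left(-7 + \frac{-32 + 8 \left(-2\right)}{4}\right) - 1735 = \left(-7 + \frac{-32 - 16}{4}\right) - 1735 = \left(-7 + \frac{1}{4} \left(-48\right)\right) - 1735 = \left(-7 - 12\right) - 1735 = -19 - 1735 = -1754$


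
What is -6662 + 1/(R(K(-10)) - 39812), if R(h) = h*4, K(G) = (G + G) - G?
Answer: -265494025/39852 ≈ -6662.0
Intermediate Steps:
K(G) = G (K(G) = 2*G - G = G)
R(h) = 4*h
-6662 + 1/(R(K(-10)) - 39812) = -6662 + 1/(4*(-10) - 39812) = -6662 + 1/(-40 - 39812) = -6662 + 1/(-39852) = -6662 - 1/39852 = -265494025/39852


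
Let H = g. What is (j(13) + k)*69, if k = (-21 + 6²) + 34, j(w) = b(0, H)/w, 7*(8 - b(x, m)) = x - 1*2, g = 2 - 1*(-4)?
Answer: 311673/91 ≈ 3425.0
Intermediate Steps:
g = 6 (g = 2 + 4 = 6)
H = 6
b(x, m) = 58/7 - x/7 (b(x, m) = 8 - (x - 1*2)/7 = 8 - (x - 2)/7 = 8 - (-2 + x)/7 = 8 + (2/7 - x/7) = 58/7 - x/7)
j(w) = 58/(7*w) (j(w) = (58/7 - ⅐*0)/w = (58/7 + 0)/w = 58/(7*w))
k = 49 (k = (-21 + 36) + 34 = 15 + 34 = 49)
(j(13) + k)*69 = ((58/7)/13 + 49)*69 = ((58/7)*(1/13) + 49)*69 = (58/91 + 49)*69 = (4517/91)*69 = 311673/91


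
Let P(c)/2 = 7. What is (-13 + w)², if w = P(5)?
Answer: 1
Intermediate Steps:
P(c) = 14 (P(c) = 2*7 = 14)
w = 14
(-13 + w)² = (-13 + 14)² = 1² = 1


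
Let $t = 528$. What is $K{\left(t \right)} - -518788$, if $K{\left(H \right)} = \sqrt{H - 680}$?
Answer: $518788 + 2 i \sqrt{38} \approx 5.1879 \cdot 10^{5} + 12.329 i$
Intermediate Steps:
$K{\left(H \right)} = \sqrt{-680 + H}$
$K{\left(t \right)} - -518788 = \sqrt{-680 + 528} - -518788 = \sqrt{-152} + 518788 = 2 i \sqrt{38} + 518788 = 518788 + 2 i \sqrt{38}$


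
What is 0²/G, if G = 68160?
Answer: 0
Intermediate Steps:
0²/G = 0²/68160 = 0*(1/68160) = 0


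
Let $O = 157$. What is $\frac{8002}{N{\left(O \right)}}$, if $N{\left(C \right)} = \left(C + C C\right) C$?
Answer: $\frac{4001}{1947271} \approx 0.0020547$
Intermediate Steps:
$N{\left(C \right)} = C \left(C + C^{2}\right)$ ($N{\left(C \right)} = \left(C + C^{2}\right) C = C \left(C + C^{2}\right)$)
$\frac{8002}{N{\left(O \right)}} = \frac{8002}{157^{2} \left(1 + 157\right)} = \frac{8002}{24649 \cdot 158} = \frac{8002}{3894542} = 8002 \cdot \frac{1}{3894542} = \frac{4001}{1947271}$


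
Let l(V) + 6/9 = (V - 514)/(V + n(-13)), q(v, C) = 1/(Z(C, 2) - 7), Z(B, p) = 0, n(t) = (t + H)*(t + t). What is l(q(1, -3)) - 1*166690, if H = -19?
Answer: -970643351/5823 ≈ -1.6669e+5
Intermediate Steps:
n(t) = 2*t*(-19 + t) (n(t) = (t - 19)*(t + t) = (-19 + t)*(2*t) = 2*t*(-19 + t))
q(v, C) = -⅐ (q(v, C) = 1/(0 - 7) = 1/(-7) = -⅐)
l(V) = -⅔ + (-514 + V)/(832 + V) (l(V) = -⅔ + (V - 514)/(V + 2*(-13)*(-19 - 13)) = -⅔ + (-514 + V)/(V + 2*(-13)*(-32)) = -⅔ + (-514 + V)/(V + 832) = -⅔ + (-514 + V)/(832 + V))
l(q(1, -3)) - 1*166690 = (-3206 - ⅐)/(3*(832 - ⅐)) - 1*166690 = (⅓)*(-22443/7)/(5823/7) - 166690 = (⅓)*(7/5823)*(-22443/7) - 166690 = -7481/5823 - 166690 = -970643351/5823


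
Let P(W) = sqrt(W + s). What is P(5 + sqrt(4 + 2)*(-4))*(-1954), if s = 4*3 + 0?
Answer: -1954*sqrt(17 - 4*sqrt(6)) ≈ -5243.9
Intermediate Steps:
s = 12 (s = 12 + 0 = 12)
P(W) = sqrt(12 + W) (P(W) = sqrt(W + 12) = sqrt(12 + W))
P(5 + sqrt(4 + 2)*(-4))*(-1954) = sqrt(12 + (5 + sqrt(4 + 2)*(-4)))*(-1954) = sqrt(12 + (5 + sqrt(6)*(-4)))*(-1954) = sqrt(12 + (5 - 4*sqrt(6)))*(-1954) = sqrt(17 - 4*sqrt(6))*(-1954) = -1954*sqrt(17 - 4*sqrt(6))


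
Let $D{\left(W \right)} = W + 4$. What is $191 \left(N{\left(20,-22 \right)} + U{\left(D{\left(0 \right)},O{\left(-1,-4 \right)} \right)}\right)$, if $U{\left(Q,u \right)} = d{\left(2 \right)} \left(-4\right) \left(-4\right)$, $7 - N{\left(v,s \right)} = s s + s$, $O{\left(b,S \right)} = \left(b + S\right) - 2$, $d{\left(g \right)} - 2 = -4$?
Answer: $-93017$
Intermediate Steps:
$D{\left(W \right)} = 4 + W$
$d{\left(g \right)} = -2$ ($d{\left(g \right)} = 2 - 4 = -2$)
$O{\left(b,S \right)} = -2 + S + b$ ($O{\left(b,S \right)} = \left(S + b\right) - 2 = -2 + S + b$)
$N{\left(v,s \right)} = 7 - s - s^{2}$ ($N{\left(v,s \right)} = 7 - \left(s s + s\right) = 7 - \left(s^{2} + s\right) = 7 - \left(s + s^{2}\right) = 7 - s - s^{2}$)
$U{\left(Q,u \right)} = -32$ ($U{\left(Q,u \right)} = \left(-2\right) \left(-4\right) \left(-4\right) = 8 \left(-4\right) = -32$)
$191 \left(N{\left(20,-22 \right)} + U{\left(D{\left(0 \right)},O{\left(-1,-4 \right)} \right)}\right) = 191 \left(\left(7 - -22 - \left(-22\right)^{2}\right) - 32\right) = 191 \left(\left(7 + 22 - 484\right) - 32\right) = 191 \left(-455 - 32\right) = 191 \left(-487\right) = -93017$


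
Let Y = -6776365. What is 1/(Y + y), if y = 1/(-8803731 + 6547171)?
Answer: -2256560/15291274204401 ≈ -1.4757e-7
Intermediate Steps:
y = -1/2256560 (y = 1/(-2256560) = -1/2256560 ≈ -4.4315e-7)
1/(Y + y) = 1/(-6776365 - 1/2256560) = 1/(-15291274204401/2256560) = -2256560/15291274204401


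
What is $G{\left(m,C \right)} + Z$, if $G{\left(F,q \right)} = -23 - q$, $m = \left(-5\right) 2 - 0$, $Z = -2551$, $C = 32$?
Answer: $-2606$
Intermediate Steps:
$m = -10$ ($m = -10 + 0 = -10$)
$G{\left(m,C \right)} + Z = \left(-23 - 32\right) - 2551 = -55 - 2551 = -2606$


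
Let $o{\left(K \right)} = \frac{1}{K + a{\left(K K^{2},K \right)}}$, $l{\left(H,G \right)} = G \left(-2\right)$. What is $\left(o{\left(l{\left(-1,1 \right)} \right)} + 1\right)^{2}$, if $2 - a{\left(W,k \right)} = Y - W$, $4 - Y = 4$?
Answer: $\frac{49}{64} \approx 0.76563$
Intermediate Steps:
$Y = 0$ ($Y = 4 - 4 = 0$)
$l{\left(H,G \right)} = - 2 G$
$a{\left(W,k \right)} = 2 + W$ ($a{\left(W,k \right)} = 2 - \left(0 - W\right) = 2 - - W = 2 + W$)
$o{\left(K \right)} = \frac{1}{2 + K + K^{3}}$ ($o{\left(K \right)} = \frac{1}{K + \left(2 + K K^{2}\right)} = \frac{1}{K + \left(2 + K^{3}\right)} = \frac{1}{2 + K + K^{3}}$)
$\left(o{\left(l{\left(-1,1 \right)} \right)} + 1\right)^{2} = \left(\frac{1}{2 - 2 + \left(\left(-2\right) 1\right)^{3}} + 1\right)^{2} = \left(\frac{1}{2 - 2 + \left(-2\right)^{3}} + 1\right)^{2} = \left(\frac{1}{2 - 2 - 8} + 1\right)^{2} = \left(\frac{1}{-8} + 1\right)^{2} = \left(- \frac{1}{8} + 1\right)^{2} = \left(\frac{7}{8}\right)^{2} = \frac{49}{64}$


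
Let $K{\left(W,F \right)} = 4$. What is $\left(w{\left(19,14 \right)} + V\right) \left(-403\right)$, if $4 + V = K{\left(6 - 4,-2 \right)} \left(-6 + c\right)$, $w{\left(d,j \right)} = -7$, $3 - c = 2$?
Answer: $12493$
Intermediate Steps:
$c = 1$ ($c = 3 - 2 = 1$)
$V = -24$ ($V = -4 + 4 \left(-6 + 1\right) = -4 + 4 \left(-5\right) = -4 - 20 = -24$)
$\left(w{\left(19,14 \right)} + V\right) \left(-403\right) = \left(-7 - 24\right) \left(-403\right) = \left(-31\right) \left(-403\right) = 12493$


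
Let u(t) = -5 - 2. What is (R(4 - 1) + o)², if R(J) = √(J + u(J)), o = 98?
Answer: 9600 + 392*I ≈ 9600.0 + 392.0*I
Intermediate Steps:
u(t) = -7
R(J) = √(-7 + J) (R(J) = √(J - 7) = √(-7 + J))
(R(4 - 1) + o)² = (√(-7 + (4 - 1)) + 98)² = (√(-7 + 3) + 98)² = (√(-4) + 98)² = (2*I + 98)² = (98 + 2*I)²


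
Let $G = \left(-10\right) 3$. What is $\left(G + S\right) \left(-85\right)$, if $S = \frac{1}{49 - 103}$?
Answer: $\frac{137785}{54} \approx 2551.6$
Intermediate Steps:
$S = - \frac{1}{54}$ ($S = \frac{1}{-54} = - \frac{1}{54} \approx -0.018519$)
$G = -30$
$\left(G + S\right) \left(-85\right) = \left(-30 - \frac{1}{54}\right) \left(-85\right) = \left(- \frac{1621}{54}\right) \left(-85\right) = \frac{137785}{54}$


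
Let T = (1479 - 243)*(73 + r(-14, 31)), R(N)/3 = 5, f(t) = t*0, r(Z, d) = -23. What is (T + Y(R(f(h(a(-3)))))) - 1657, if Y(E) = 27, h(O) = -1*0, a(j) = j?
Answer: 60170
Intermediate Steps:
h(O) = 0
f(t) = 0
R(N) = 15 (R(N) = 3*5 = 15)
T = 61800 (T = (1479 - 243)*(73 - 23) = 1236*50 = 61800)
(T + Y(R(f(h(a(-3)))))) - 1657 = (61800 + 27) - 1657 = 61827 - 1657 = 60170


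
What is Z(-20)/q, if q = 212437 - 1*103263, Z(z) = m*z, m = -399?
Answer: 210/2873 ≈ 0.073094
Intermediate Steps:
Z(z) = -399*z
q = 109174 (q = 212437 - 103263 = 109174)
Z(-20)/q = -399*(-20)/109174 = 7980*(1/109174) = 210/2873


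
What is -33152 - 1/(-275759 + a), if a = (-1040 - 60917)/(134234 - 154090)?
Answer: -181520750760688/5475408747 ≈ -33152.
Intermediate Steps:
a = 61957/19856 (a = -61957/(-19856) = -61957*(-1/19856) = 61957/19856 ≈ 3.1203)
-33152 - 1/(-275759 + a) = -33152 - 1/(-275759 + 61957/19856) = -33152 - 1/(-5475408747/19856) = -33152 - 1*(-19856/5475408747) = -33152 + 19856/5475408747 = -181520750760688/5475408747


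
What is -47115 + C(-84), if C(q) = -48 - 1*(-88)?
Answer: -47075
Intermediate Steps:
C(q) = 40 (C(q) = -48 + 88 = 40)
-47115 + C(-84) = -47115 + 40 = -47075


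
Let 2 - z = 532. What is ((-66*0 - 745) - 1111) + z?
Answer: -2386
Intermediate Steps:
z = -530 (z = 2 - 1*532 = 2 - 532 = -530)
((-66*0 - 745) - 1111) + z = ((-66*0 - 745) - 1111) - 530 = ((0 - 745) - 1111) - 530 = (-745 - 1111) - 530 = -1856 - 530 = -2386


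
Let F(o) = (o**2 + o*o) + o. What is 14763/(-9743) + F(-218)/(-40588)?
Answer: -761564667/197724442 ≈ -3.8516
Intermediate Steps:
F(o) = o + 2*o**2 (F(o) = (o**2 + o**2) + o = 2*o**2 + o = o + 2*o**2)
14763/(-9743) + F(-218)/(-40588) = 14763/(-9743) - 218*(1 + 2*(-218))/(-40588) = 14763*(-1/9743) - 218*(1 - 436)*(-1/40588) = -14763/9743 - 218*(-435)*(-1/40588) = -14763/9743 + 94830*(-1/40588) = -14763/9743 - 47415/20294 = -761564667/197724442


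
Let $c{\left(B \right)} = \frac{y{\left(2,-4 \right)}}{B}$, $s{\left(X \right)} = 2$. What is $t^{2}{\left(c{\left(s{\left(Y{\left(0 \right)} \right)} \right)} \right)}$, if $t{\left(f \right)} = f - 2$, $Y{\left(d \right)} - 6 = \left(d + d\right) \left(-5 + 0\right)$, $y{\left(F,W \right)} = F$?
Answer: $1$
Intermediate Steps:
$Y{\left(d \right)} = 6 - 10 d$ ($Y{\left(d \right)} = 6 + \left(d + d\right) \left(-5 + 0\right) = 6 + 2 d \left(-5\right) = 6 - 10 d$)
$c{\left(B \right)} = \frac{2}{B}$
$t{\left(f \right)} = -2 + f$
$t^{2}{\left(c{\left(s{\left(Y{\left(0 \right)} \right)} \right)} \right)} = \left(-2 + \frac{2}{2}\right)^{2} = \left(-2 + 2 \cdot \frac{1}{2}\right)^{2} = \left(-2 + 1\right)^{2} = \left(-1\right)^{2} = 1$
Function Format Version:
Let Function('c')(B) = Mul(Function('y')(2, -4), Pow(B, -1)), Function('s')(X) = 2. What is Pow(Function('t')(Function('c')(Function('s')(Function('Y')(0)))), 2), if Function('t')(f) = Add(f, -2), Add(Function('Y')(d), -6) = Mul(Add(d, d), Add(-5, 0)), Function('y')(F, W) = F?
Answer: 1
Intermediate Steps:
Function('Y')(d) = Add(6, Mul(-10, d)) (Function('Y')(d) = Add(6, Mul(Add(d, d), Add(-5, 0))) = Add(6, Mul(Mul(2, d), -5)) = Add(6, Mul(-10, d)))
Function('c')(B) = Mul(2, Pow(B, -1))
Function('t')(f) = Add(-2, f)
Pow(Function('t')(Function('c')(Function('s')(Function('Y')(0)))), 2) = Pow(Add(-2, Mul(2, Pow(2, -1))), 2) = Pow(Add(-2, Mul(2, Rational(1, 2))), 2) = Pow(Add(-2, 1), 2) = Pow(-1, 2) = 1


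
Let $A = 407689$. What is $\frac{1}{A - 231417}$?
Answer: $\frac{1}{176272} \approx 5.673 \cdot 10^{-6}$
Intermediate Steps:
$\frac{1}{A - 231417} = \frac{1}{407689 - 231417} = \frac{1}{176272}$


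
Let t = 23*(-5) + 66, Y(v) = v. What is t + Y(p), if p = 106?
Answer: 57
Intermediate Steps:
t = -49 (t = -115 + 66 = -49)
t + Y(p) = -49 + 106 = 57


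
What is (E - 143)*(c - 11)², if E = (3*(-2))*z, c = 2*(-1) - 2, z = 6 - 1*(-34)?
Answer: -86175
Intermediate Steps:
z = 40 (z = 6 + 34 = 40)
c = -4 (c = -2 - 2 = -4)
E = -240 (E = (3*(-2))*40 = -6*40 = -240)
(E - 143)*(c - 11)² = (-240 - 143)*(-4 - 11)² = -383*(-15)² = -383*225 = -86175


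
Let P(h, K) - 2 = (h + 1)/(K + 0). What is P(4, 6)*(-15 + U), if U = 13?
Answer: -17/3 ≈ -5.6667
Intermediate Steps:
P(h, K) = 2 + (1 + h)/K (P(h, K) = 2 + (h + 1)/(K + 0) = 2 + (1 + h)/K)
P(4, 6)*(-15 + U) = ((1 + 4 + 2*6)/6)*(-15 + 13) = ((1 + 4 + 12)/6)*(-2) = ((⅙)*17)*(-2) = (17/6)*(-2) = -17/3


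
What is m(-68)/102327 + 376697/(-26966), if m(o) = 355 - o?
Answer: -12844955767/919783294 ≈ -13.965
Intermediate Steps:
m(-68)/102327 + 376697/(-26966) = (355 - 1*(-68))/102327 + 376697/(-26966) = (355 + 68)*(1/102327) + 376697*(-1/26966) = 423*(1/102327) - 376697/26966 = 141/34109 - 376697/26966 = -12844955767/919783294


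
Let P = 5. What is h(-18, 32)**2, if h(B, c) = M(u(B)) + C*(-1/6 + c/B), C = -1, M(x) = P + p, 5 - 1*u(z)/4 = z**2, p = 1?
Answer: 20449/324 ≈ 63.114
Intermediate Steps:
u(z) = 20 - 4*z**2
M(x) = 6 (M(x) = 5 + 1 = 6)
h(B, c) = 37/6 - c/B (h(B, c) = 6 - (-1/6 + c/B) = 6 + (1/6 - c/B) = 37/6 - c/B)
h(-18, 32)**2 = (37/6 - 1*32/(-18))**2 = (37/6 - 1*32*(-1/18))**2 = (37/6 + 16/9)**2 = (143/18)**2 = 20449/324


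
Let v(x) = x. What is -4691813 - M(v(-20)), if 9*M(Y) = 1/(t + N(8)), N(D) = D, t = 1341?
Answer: -56963301634/12141 ≈ -4.6918e+6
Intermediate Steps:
M(Y) = 1/12141 (M(Y) = 1/(9*(1341 + 8)) = (1/9)/1349 = (1/9)*(1/1349) = 1/12141)
-4691813 - M(v(-20)) = -4691813 - 1*1/12141 = -4691813 - 1/12141 = -56963301634/12141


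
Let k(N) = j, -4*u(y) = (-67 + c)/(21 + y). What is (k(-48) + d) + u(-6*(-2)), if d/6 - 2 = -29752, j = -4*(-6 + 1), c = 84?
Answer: -23559377/132 ≈ -1.7848e+5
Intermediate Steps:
j = 20 (j = -4*(-5) = 20)
u(y) = -17/(4*(21 + y)) (u(y) = -(-67 + 84)/(4*(21 + y)) = -17/(4*(21 + y)))
k(N) = 20
d = -178500 (d = 12 + 6*(-29752) = 12 - 178512 = -178500)
(k(-48) + d) + u(-6*(-2)) = (20 - 178500) - 17/(84 + 4*(-6*(-2))) = -178480 - 17/(84 + 4*12) = -178480 - 17/(84 + 48) = -178480 - 17/132 = -23559377/132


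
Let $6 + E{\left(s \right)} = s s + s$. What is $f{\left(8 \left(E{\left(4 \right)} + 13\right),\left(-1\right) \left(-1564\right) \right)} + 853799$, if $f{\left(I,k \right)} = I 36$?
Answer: $861575$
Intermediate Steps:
$E{\left(s \right)} = -6 + s + s^{2}$ ($E{\left(s \right)} = -6 + \left(s s + s\right) = -6 + \left(s^{2} + s\right) = -6 + \left(s + s^{2}\right) = -6 + s + s^{2}$)
$f{\left(I,k \right)} = 36 I$
$f{\left(8 \left(E{\left(4 \right)} + 13\right),\left(-1\right) \left(-1564\right) \right)} + 853799 = 36 \cdot 8 \left(\left(-6 + 4 + 4^{2}\right) + 13\right) + 853799 = 36 \cdot 8 \left(\left(-6 + 4 + 16\right) + 13\right) + 853799 = 36 \cdot 8 \left(14 + 13\right) + 853799 = 36 \cdot 8 \cdot 27 + 853799 = 36 \cdot 216 + 853799 = 7776 + 853799 = 861575$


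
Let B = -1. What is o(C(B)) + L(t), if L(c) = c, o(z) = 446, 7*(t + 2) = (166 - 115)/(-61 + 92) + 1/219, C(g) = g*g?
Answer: 3015916/6789 ≈ 444.24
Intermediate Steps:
C(g) = g²
t = -11978/6789 (t = -2 + ((166 - 115)/(-61 + 92) + 1/219)/7 = -2 + (51/31 + 1/219)/7 = -2 + (⅐)*(11200/6789) = -2 + 1600/6789 = -11978/6789 ≈ -1.7643)
o(C(B)) + L(t) = 446 - 11978/6789 = 3015916/6789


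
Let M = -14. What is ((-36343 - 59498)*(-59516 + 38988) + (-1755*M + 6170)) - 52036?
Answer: 1967402752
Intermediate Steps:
((-36343 - 59498)*(-59516 + 38988) + (-1755*M + 6170)) - 52036 = ((-36343 - 59498)*(-59516 + 38988) + (-1755*(-14) + 6170)) - 52036 = (-95841*(-20528) + (24570 + 6170)) - 52036 = (1967424048 + 30740) - 52036 = 1967454788 - 52036 = 1967402752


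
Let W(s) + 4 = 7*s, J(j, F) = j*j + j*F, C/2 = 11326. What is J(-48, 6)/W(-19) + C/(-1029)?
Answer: -739684/20139 ≈ -36.729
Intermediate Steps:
C = 22652 (C = 2*11326 = 22652)
J(j, F) = j² + F*j
W(s) = -4 + 7*s
J(-48, 6)/W(-19) + C/(-1029) = (-48*(6 - 48))/(-4 + 7*(-19)) + 22652/(-1029) = (-48*(-42))/(-4 - 133) + 22652*(-1/1029) = 2016/(-137) - 3236/147 = 2016*(-1/137) - 3236/147 = -2016/137 - 3236/147 = -739684/20139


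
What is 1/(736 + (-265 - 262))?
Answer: 1/209 ≈ 0.0047847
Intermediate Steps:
1/(736 + (-265 - 262)) = 1/(736 - 527) = 1/209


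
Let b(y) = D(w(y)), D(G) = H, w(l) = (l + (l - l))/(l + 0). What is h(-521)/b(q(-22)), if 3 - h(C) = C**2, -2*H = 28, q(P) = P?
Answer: 135719/7 ≈ 19388.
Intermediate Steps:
H = -14 (H = -1/2*28 = -14)
w(l) = 1 (w(l) = (l + 0)/l = l/l = 1)
h(C) = 3 - C**2
D(G) = -14
b(y) = -14
h(-521)/b(q(-22)) = (3 - 1*(-521)**2)/(-14) = (3 - 1*271441)*(-1/14) = (3 - 271441)*(-1/14) = -271438*(-1/14) = 135719/7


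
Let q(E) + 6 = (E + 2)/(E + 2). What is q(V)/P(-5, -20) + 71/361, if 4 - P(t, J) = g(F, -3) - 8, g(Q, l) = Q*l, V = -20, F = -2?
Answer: -1379/2166 ≈ -0.63666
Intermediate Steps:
q(E) = -5 (q(E) = -6 + (E + 2)/(E + 2) = -6 + (2 + E)/(2 + E) = -6 + 1 = -5)
P(t, J) = 6 (P(t, J) = 4 - (-2*(-3) - 8) = 4 - (6 - 8) = 4 - 1*(-2) = 4 + 2 = 6)
q(V)/P(-5, -20) + 71/361 = -5/6 + 71/361 = -1379/2166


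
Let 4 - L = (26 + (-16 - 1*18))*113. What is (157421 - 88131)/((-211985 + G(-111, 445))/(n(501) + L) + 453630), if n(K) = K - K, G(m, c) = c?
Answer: 3145766/20584225 ≈ 0.15282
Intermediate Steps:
n(K) = 0
L = 908 (L = 4 - (26 + (-16 - 1*18))*113 = 4 - (26 + (-16 - 18))*113 = 4 - (26 - 34)*113 = 4 - (-8)*113 = 4 - 1*(-904) = 4 + 904 = 908)
(157421 - 88131)/((-211985 + G(-111, 445))/(n(501) + L) + 453630) = (157421 - 88131)/((-211985 + 445)/(0 + 908) + 453630) = 69290/(-211540/908 + 453630) = 69290/(-211540*1/908 + 453630) = 69290/(-52885/227 + 453630) = 69290/(102921125/227) = 69290*(227/102921125) = 3145766/20584225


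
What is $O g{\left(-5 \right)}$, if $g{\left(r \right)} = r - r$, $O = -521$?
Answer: $0$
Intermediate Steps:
$g{\left(r \right)} = 0$
$O g{\left(-5 \right)} = \left(-521\right) 0 = 0$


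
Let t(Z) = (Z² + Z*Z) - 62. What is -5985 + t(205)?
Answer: 78003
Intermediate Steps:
t(Z) = -62 + 2*Z² (t(Z) = (Z² + Z²) - 62 = 2*Z² - 62 = -62 + 2*Z²)
-5985 + t(205) = -5985 + (-62 + 2*205²) = -5985 + (-62 + 2*42025) = -5985 + (-62 + 84050) = -5985 + 83988 = 78003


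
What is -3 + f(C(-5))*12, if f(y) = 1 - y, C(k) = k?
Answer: 69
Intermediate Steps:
-3 + f(C(-5))*12 = -3 + (1 - 1*(-5))*12 = -3 + (1 + 5)*12 = -3 + 6*12 = -3 + 72 = 69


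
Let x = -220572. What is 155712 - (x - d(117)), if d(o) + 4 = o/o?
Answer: 376281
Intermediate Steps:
d(o) = -3 (d(o) = -4 + o/o = -4 + 1 = -3)
155712 - (x - d(117)) = 155712 - (-220572 - 1*(-3)) = 155712 - (-220572 + 3) = 155712 - 1*(-220569) = 155712 + 220569 = 376281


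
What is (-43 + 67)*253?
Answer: 6072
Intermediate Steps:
(-43 + 67)*253 = 24*253 = 6072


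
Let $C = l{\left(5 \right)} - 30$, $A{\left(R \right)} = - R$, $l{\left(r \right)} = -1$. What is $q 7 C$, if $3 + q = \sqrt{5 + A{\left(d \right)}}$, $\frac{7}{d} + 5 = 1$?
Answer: $651 - \frac{651 \sqrt{3}}{2} \approx 87.217$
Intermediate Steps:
$d = - \frac{7}{4}$ ($d = \frac{7}{-5 + 1} = \frac{7}{-4} = 7 \left(- \frac{1}{4}\right) = - \frac{7}{4} \approx -1.75$)
$C = -31$ ($C = -1 - 30 = -31$)
$q = -3 + \frac{3 \sqrt{3}}{2}$ ($q = -3 + \sqrt{5 - - \frac{7}{4}} = -3 + \sqrt{5 + \frac{7}{4}} = -3 + \sqrt{\frac{27}{4}} = -3 + \frac{3 \sqrt{3}}{2} \approx -0.40192$)
$q 7 C = \left(-3 + \frac{3 \sqrt{3}}{2}\right) 7 \left(-31\right) = \left(-3 + \frac{3 \sqrt{3}}{2}\right) \left(-217\right) = 651 - \frac{651 \sqrt{3}}{2}$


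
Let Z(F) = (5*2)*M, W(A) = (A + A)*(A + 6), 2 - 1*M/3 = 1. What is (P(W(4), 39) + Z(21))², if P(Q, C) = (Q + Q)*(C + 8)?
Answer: 57002500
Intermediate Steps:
M = 3 (M = 6 - 3*1 = 6 - 3 = 3)
W(A) = 2*A*(6 + A) (W(A) = (2*A)*(6 + A) = 2*A*(6 + A))
P(Q, C) = 2*Q*(8 + C) (P(Q, C) = (2*Q)*(8 + C) = 2*Q*(8 + C))
Z(F) = 30 (Z(F) = (5*2)*3 = 10*3 = 30)
(P(W(4), 39) + Z(21))² = (2*(2*4*(6 + 4))*(8 + 39) + 30)² = (2*(2*4*10)*47 + 30)² = (2*80*47 + 30)² = (7520 + 30)² = 7550² = 57002500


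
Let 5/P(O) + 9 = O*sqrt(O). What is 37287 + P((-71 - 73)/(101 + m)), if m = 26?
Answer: 699763202086/18767223 + 40640*I*sqrt(127)/6255741 ≈ 37286.0 + 0.073211*I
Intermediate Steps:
P(O) = 5/(-9 + O**(3/2)) (P(O) = 5/(-9 + O*sqrt(O)) = 5/(-9 + O**(3/2)))
37287 + P((-71 - 73)/(101 + m)) = 37287 + 5/(-9 + ((-71 - 73)/(101 + 26))**(3/2)) = 37287 + 5/(-9 + (-144/127)**(3/2)) = 37287 + 5/(-9 - 1728*I*sqrt(127)/16129)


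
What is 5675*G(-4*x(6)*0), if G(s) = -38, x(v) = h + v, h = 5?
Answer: -215650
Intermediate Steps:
x(v) = 5 + v
5675*G(-4*x(6)*0) = 5675*(-38) = -215650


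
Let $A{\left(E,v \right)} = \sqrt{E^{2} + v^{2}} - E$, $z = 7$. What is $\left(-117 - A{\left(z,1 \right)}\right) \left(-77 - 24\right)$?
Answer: $11110 + 505 \sqrt{2} \approx 11824.0$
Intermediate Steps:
$\left(-117 - A{\left(z,1 \right)}\right) \left(-77 - 24\right) = \left(-117 - \left(\sqrt{7^{2} + 1^{2}} - 7\right)\right) \left(-77 - 24\right) = \left(-117 - \left(\sqrt{49 + 1} - 7\right)\right) \left(-101\right) = \left(-117 - \left(\sqrt{50} - 7\right)\right) \left(-101\right) = \left(-117 - \left(5 \sqrt{2} - 7\right)\right) \left(-101\right) = \left(-117 - \left(-7 + 5 \sqrt{2}\right)\right) \left(-101\right) = \left(-117 + \left(7 - 5 \sqrt{2}\right)\right) \left(-101\right) = \left(-110 - 5 \sqrt{2}\right) \left(-101\right) = 11110 + 505 \sqrt{2}$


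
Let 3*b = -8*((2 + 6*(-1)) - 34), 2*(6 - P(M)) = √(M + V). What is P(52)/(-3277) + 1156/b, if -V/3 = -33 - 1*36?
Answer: 2840703/249052 + √259/6554 ≈ 11.409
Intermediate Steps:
V = 207 (V = -3*(-33 - 1*36) = -3*(-33 - 36) = -3*(-69) = 207)
P(M) = 6 - √(207 + M)/2 (P(M) = 6 - √(M + 207)/2 = 6 - √(207 + M)/2)
b = 304/3 (b = (-8*((2 + 6*(-1)) - 34))/3 = (-8*((2 - 6) - 34))/3 = (-8*(-4 - 34))/3 = (-8*(-38))/3 = (⅓)*304 = 304/3 ≈ 101.33)
P(52)/(-3277) + 1156/b = (6 - √(207 + 52)/2)/(-3277) + 1156/(304/3) = (6 - √259/2)*(-1/3277) + 1156*(3/304) = (-6/3277 + √259/6554) + 867/76 = 2840703/249052 + √259/6554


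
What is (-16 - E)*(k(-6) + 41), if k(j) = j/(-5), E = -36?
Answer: 844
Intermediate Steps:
k(j) = -j/5 (k(j) = j*(-⅕) = -j/5)
(-16 - E)*(k(-6) + 41) = (-16 - 1*(-36))*(-⅕*(-6) + 41) = (-16 + 36)*(6/5 + 41) = 20*(211/5) = 844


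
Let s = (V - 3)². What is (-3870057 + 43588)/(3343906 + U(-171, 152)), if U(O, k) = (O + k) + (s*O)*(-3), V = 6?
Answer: -3826469/3348504 ≈ -1.1427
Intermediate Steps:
s = 9 (s = (6 - 3)² = 3² = 9)
U(O, k) = k - 26*O (U(O, k) = (O + k) + (9*O)*(-3) = (O + k) - 27*O = k - 26*O)
(-3870057 + 43588)/(3343906 + U(-171, 152)) = (-3870057 + 43588)/(3343906 + (152 - 26*(-171))) = -3826469/(3343906 + (152 + 4446)) = -3826469/(3343906 + 4598) = -3826469/3348504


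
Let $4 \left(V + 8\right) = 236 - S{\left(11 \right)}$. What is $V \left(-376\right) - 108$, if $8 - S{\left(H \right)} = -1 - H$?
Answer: $-17404$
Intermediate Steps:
$S{\left(H \right)} = 9 + H$ ($S{\left(H \right)} = 8 - \left(-1 - H\right) = 8 + \left(1 + H\right) = 9 + H$)
$V = 46$ ($V = -8 + \frac{236 - \left(9 + 11\right)}{4} = -8 + \frac{236 - 20}{4} = -8 + \frac{1}{4} \cdot 216 = -8 + 54 = 46$)
$V \left(-376\right) - 108 = 46 \left(-376\right) - 108 = -17296 - 108 = -17404$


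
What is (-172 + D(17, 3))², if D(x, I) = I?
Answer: 28561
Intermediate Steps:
(-172 + D(17, 3))² = (-172 + 3)² = (-169)² = 28561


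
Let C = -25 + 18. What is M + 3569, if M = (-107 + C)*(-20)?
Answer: 5849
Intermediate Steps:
C = -7
M = 2280 (M = (-107 - 7)*(-20) = -114*(-20) = 2280)
M + 3569 = 2280 + 3569 = 5849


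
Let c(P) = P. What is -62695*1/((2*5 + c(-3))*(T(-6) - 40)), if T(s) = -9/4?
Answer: 250780/1183 ≈ 211.99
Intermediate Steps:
T(s) = -9/4 (T(s) = -9*¼ = -9/4)
-62695*1/((2*5 + c(-3))*(T(-6) - 40)) = -62695*1/((-9/4 - 40)*(2*5 - 3)) = -62695*(-4/(169*(10 - 3))) = -62695/((-169/4*7)) = -62695/(-1183/4) = -62695*(-4/1183) = 250780/1183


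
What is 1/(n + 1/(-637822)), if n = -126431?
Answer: -637822/80640473283 ≈ -7.9094e-6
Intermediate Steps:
1/(n + 1/(-637822)) = 1/(-126431 + 1/(-637822)) = 1/(-126431 - 1/637822) = 1/(-80640473283/637822) = -637822/80640473283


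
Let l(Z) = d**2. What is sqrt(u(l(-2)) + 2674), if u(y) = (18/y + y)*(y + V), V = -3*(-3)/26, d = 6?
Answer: sqrt(2704429)/26 ≈ 63.251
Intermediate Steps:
V = 9/26 (V = 9*(1/26) = 9/26 ≈ 0.34615)
l(Z) = 36 (l(Z) = 6**2 = 36)
u(y) = (9/26 + y)*(y + 18/y) (u(y) = (18/y + y)*(y + 9/26) = (y + 18/y)*(9/26 + y) = (9/26 + y)*(y + 18/y))
sqrt(u(l(-2)) + 2674) = sqrt((18 + 36**2 + (9/26)*36 + (81/13)/36) + 2674) = sqrt((18 + 1296 + 162/13 + (81/13)*(1/36)) + 2674) = sqrt((18 + 1296 + 162/13 + 9/52) + 2674) = sqrt(68985/52 + 2674) = sqrt(208033/52) = sqrt(2704429)/26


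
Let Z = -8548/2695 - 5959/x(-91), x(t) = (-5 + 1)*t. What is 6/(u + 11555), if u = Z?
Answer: 280280/538859663 ≈ 0.00052014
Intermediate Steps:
x(t) = -4*t
Z = -2738711/140140 (Z = -8548/2695 - 5959/((-4*(-91))) = -8548*1/2695 - 5959/364 = -8548/2695 - 5959*1/364 = -8548/2695 - 5959/364 = -2738711/140140 ≈ -19.543)
u = -2738711/140140 ≈ -19.543
6/(u + 11555) = 6/(-2738711/140140 + 11555) = 6/(1616578989/140140) = (140140/1616578989)*6 = 280280/538859663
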